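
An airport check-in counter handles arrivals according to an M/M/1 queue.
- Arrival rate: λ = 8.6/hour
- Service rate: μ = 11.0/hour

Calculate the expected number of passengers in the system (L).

ρ = λ/μ = 8.6/11.0 = 0.7818
For M/M/1: L = λ/(μ-λ)
L = 8.6/(11.0-8.6) = 8.6/2.40
L = 3.5833 passengers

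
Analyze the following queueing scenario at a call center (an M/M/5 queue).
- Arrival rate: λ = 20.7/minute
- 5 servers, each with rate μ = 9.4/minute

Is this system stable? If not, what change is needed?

Stability requires ρ = λ/(cμ) < 1
ρ = 20.7/(5 × 9.4) = 20.7/47.00 = 0.4404
Since 0.4404 < 1, the system is STABLE.
The servers are busy 44.04% of the time.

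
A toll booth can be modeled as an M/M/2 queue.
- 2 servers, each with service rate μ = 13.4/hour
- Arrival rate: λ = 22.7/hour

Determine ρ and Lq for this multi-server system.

Traffic intensity: ρ = λ/(cμ) = 22.7/(2×13.4) = 0.8470
Since ρ = 0.8470 < 1, system is stable.
Offered load a = λ/μ = cρ = 22.7/13.4 = 1.6940
P₀ = [ Σₙ₌₀^1 aⁿ/n! + a^2/(2!(1-ρ)) ]⁻¹
Σ = a^0/0! + a^1/1! = 1.0000 + 1.6940 = 2.6940
a^2/(2!(1-ρ)) = 2.869737/(2 × 0.1529851) = 9.3791
P₀ = 1/(2.6940 + 9.3791) = 0.08283
Lq = P₀·a^2·ρ / (2!(1-ρ)²) = 0.082828 × 2.8697 × 0.84701 / (2 × 0.023404) = 4.3011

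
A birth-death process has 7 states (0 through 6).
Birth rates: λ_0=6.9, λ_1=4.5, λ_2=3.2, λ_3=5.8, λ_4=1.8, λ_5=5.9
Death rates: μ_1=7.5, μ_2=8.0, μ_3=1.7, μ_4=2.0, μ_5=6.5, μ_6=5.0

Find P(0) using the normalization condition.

Ratios P(n)/P(0) = (λ₀···λₙ₋₁)/(μ₁···μₙ):
P(1)/P(0) = (6.9)/(7.5) = 0.920000
P(2)/P(0) = (6.9×4.5)/(7.5×8.0) = 0.517500
P(3)/P(0) = (6.9×4.5×3.2)/(7.5×8.0×1.7) = 0.974118
P(4)/P(0) = (6.9×4.5×3.2×5.8)/(7.5×8.0×1.7×2.0) = 2.82494
P(5)/P(0) = (6.9×4.5×3.2×5.8×1.8)/(7.5×8.0×1.7×2.0×6.5) = 0.782291
P(6)/P(0) = (6.9×4.5×3.2×5.8×1.8×5.9)/(7.5×8.0×1.7×2.0×6.5×5.0) = 0.923104

Normalization: ∑ P(n) = 1
P(0) × (1.00000 + 0.920000 + 0.517500 + 0.974118 + 2.82494 + 0.782291 + 0.923104) = 1
P(0) × 7.9420 = 1
P(0) = 1/7.9420 = 0.1259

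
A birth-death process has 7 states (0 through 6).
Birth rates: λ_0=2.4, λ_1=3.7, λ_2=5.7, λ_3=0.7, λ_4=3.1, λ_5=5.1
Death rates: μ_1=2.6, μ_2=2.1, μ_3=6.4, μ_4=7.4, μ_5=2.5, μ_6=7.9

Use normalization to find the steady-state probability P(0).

Ratios P(n)/P(0) = (λ₀···λₙ₋₁)/(μ₁···μₙ):
P(1)/P(0) = (2.4)/(2.6) = 0.923077
P(2)/P(0) = (2.4×3.7)/(2.6×2.1) = 1.62637
P(3)/P(0) = (2.4×3.7×5.7)/(2.6×2.1×6.4) = 1.44849
P(4)/P(0) = (2.4×3.7×5.7×0.7)/(2.6×2.1×6.4×7.4) = 0.137019
P(5)/P(0) = (2.4×3.7×5.7×0.7×3.1)/(2.6×2.1×6.4×7.4×2.5) = 0.169904
P(6)/P(0) = (2.4×3.7×5.7×0.7×3.1×5.1)/(2.6×2.1×6.4×7.4×2.5×7.9) = 0.109685

Normalization: ∑ P(n) = 1
P(0) × (1.00000 + 0.923077 + 1.62637 + 1.44849 + 0.137019 + 0.169904 + 0.109685) = 1
P(0) × 5.4145 = 1
P(0) = 1/5.4145 = 0.1847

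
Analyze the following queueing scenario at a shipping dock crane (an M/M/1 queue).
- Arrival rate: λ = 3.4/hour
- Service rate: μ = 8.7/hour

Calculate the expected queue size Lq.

ρ = λ/μ = 3.4/8.7 = 0.3908
For M/M/1: Lq = λ²/(μ(μ-λ))
Lq = 11.56/(8.7 × 5.30)
Lq = 0.2507 containers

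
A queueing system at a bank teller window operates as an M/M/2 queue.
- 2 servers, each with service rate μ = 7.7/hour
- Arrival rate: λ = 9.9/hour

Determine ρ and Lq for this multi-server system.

Traffic intensity: ρ = λ/(cμ) = 9.9/(2×7.7) = 0.6429
Since ρ = 0.6429 < 1, system is stable.
Offered load a = λ/μ = cρ = 9.9/7.7 = 1.2857
P₀ = [ Σₙ₌₀^1 aⁿ/n! + a^2/(2!(1-ρ)) ]⁻¹
Σ = a^0/0! + a^1/1! = 1.0000 + 1.2857 = 2.2857
a^2/(2!(1-ρ)) = 1.65306/(2 × 0.357143) = 2.3143
P₀ = 1/(2.2857 + 2.3143) = 0.2174
Lq = P₀·a^2·ρ / (2!(1-ρ)²) = 0.21739 × 1.6531 × 0.64286 / (2 × 0.12755) = 0.9056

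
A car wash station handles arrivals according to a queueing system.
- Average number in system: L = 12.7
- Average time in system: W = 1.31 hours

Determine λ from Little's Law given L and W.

Little's Law: L = λW, so λ = L/W
λ = 12.7/1.31 = 9.6947 cars/hour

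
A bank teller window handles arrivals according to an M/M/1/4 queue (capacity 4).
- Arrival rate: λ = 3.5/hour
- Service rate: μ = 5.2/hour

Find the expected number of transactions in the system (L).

ρ = λ/μ = 3.5/5.2 = 0.67308
P₀ = (1-ρ)/(1-ρ^(K+1)) = (1-0.67308)/(1-0.67308^5) = 0.3269/0.8619 = 0.3793
P_K = P₀×ρ^K = 0.37932 × 0.67308^4 = 0.37932 × 0.20524 = 0.07785
L = ρ[1 - (K+1)ρ^K + Kρ^(K+1)] / [(1-ρ)(1-ρ^(K+1))]
L = 0.67308 × (1 - 5×0.2052 + 4×0.1381) / ((1 - 0.67308) × (1 - 0.1381)) = 1.2574 transactions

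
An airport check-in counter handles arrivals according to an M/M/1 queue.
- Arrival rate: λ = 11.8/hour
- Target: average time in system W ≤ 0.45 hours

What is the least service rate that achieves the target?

For M/M/1: W = 1/(μ-λ)
Need W ≤ 0.45, so 1/(μ-λ) ≤ 0.45
μ - λ ≥ 1/0.45 = 2.2222
μ ≥ 11.8 + 2.2222 = 14.0222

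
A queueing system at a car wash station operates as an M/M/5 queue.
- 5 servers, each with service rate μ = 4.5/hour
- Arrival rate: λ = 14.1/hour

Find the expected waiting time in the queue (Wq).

Traffic intensity: ρ = λ/(cμ) = 14.1/(5×4.5) = 0.6267
Since ρ = 0.6267 < 1, system is stable.
Offered load a = λ/μ = cρ = 14.1/4.5 = 3.1333
P₀ = [ Σₙ₌₀^4 aⁿ/n! + a^5/(5!(1-ρ)) ]⁻¹
Σ = a^0/0! + a^1/1! + a^2/2! + a^3/3! + a^4/4! = 1.0000 + 3.1333 + 4.9089 + 5.1271 + 4.0162 = 18.1855
a^5/(5!(1-ρ)) = 302.0181/(120 × 0.37333) = 6.7415
P₀ = 1/(18.1855 + 6.7415) = 0.04012
Lq = P₀·a^5·ρ / (5!(1-ρ)²) = 0.04012 × 302.0181 × 0.6267 / (120 × 0.1394) = 0.4540
Wq = Lq/λ = 0.4540/14.1 = 0.03220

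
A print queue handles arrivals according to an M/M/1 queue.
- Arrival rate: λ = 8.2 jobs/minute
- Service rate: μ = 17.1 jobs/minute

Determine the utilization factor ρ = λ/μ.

Server utilization: ρ = λ/μ
ρ = 8.2/17.1 = 0.4795
The server is busy 47.95% of the time.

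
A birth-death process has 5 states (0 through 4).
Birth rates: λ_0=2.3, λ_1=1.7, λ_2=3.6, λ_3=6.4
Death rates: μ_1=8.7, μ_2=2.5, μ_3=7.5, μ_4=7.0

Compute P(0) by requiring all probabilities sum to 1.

Ratios P(n)/P(0) = (λ₀···λₙ₋₁)/(μ₁···μₙ):
P(1)/P(0) = (2.3)/(8.7) = 0.26437
P(2)/P(0) = (2.3×1.7)/(8.7×2.5) = 0.17977
P(3)/P(0) = (2.3×1.7×3.6)/(8.7×2.5×7.5) = 0.086290
P(4)/P(0) = (2.3×1.7×3.6×6.4)/(8.7×2.5×7.5×7.0) = 0.078893

Normalization: ∑ P(n) = 1
P(0) × (1.0000 + 0.26437 + 0.17977 + 0.086290 + 0.078893) = 1
P(0) × 1.6093 = 1
P(0) = 1/1.6093 = 0.6214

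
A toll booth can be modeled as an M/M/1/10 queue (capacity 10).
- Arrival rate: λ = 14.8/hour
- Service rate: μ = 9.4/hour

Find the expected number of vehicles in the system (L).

ρ = λ/μ = 14.8/9.4 = 1.57447
P₀ = (1-ρ)/(1-ρ^(K+1)) = (1-1.57447)/(1-1.57447^11) = -0.5745/-146.3935 = 0.003924
P_K = P₀×ρ^K = 0.0039242 × 1.57447^10 = 0.0039242 × 93.6147 = 0.3674
L = ρ[1 - (K+1)ρ^K + Kρ^(K+1)] / [(1-ρ)(1-ρ^(K+1))]
L = 1.57447 × (1 - 11×93.6147 + 10×147.3935) / ((1 - 1.57447) × (1 - 147.3935)) = 8.3344 vehicles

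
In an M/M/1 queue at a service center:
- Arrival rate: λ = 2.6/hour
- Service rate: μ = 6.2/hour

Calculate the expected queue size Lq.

ρ = λ/μ = 2.6/6.2 = 0.4194
For M/M/1: Lq = λ²/(μ(μ-λ))
Lq = 6.76/(6.2 × 3.60)
Lq = 0.3029 customers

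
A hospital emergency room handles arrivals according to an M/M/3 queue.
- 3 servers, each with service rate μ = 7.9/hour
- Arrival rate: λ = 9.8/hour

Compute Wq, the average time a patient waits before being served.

Traffic intensity: ρ = λ/(cμ) = 9.8/(3×7.9) = 0.4135
Since ρ = 0.4135 < 1, system is stable.
Offered load a = λ/μ = cρ = 9.8/7.9 = 1.2405
P₀ = [ Σₙ₌₀^2 aⁿ/n! + a^3/(3!(1-ρ)) ]⁻¹
Σ = a^0/0! + a^1/1! + a^2/2! = 1.0000 + 1.2405 + 0.7694 = 3.0099
a^3/(3!(1-ρ)) = 1.9090/(6 × 0.5865) = 0.5425
P₀ = 1/(3.0099 + 0.5425) = 0.2815
Lq = P₀·a^3·ρ / (3!(1-ρ)²) = 0.2815 × 1.9090 × 0.4135 / (6 × 0.3440) = 0.1077
Wq = Lq/λ = 0.1077/9.8 = 0.01099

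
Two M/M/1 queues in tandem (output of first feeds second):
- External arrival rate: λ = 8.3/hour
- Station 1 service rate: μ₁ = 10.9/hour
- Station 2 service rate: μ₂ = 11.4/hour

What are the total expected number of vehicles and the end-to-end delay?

By Jackson's theorem, each station behaves as independent M/M/1.
Station 1: ρ₁ = 8.3/10.9 = 0.7615, L₁ = ρ₁/(1-ρ₁) = λ/(μ₁-λ) = 8.3/2.60 = 3.1923
Station 2: ρ₂ = 8.3/11.4 = 0.7281, L₂ = ρ₂/(1-ρ₂) = λ/(μ₂-λ) = 8.3/3.10 = 2.6774
Total: L = L₁ + L₂ = 3.1923 + 2.6774 = 5.8697
W = L/λ = 5.8697/8.3 = 0.7072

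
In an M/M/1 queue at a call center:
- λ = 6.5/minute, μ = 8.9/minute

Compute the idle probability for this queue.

ρ = λ/μ = 6.5/8.9 = 0.7303
P(0) = 1 - ρ = 1 - 0.7303 = 0.2697
The server is idle 26.97% of the time.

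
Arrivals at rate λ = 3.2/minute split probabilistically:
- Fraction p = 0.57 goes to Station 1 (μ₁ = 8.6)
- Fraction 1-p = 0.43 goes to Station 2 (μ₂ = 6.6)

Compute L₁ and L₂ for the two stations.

Effective rates: λ₁ = 3.2×0.57 = 1.824, λ₂ = 3.2×0.43 = 1.376
Station 1: ρ₁ = 1.824/8.6 = 0.2121, L₁ = ρ₁/(1-ρ₁) = 0.2121/(1-0.2121) = 0.2692
Station 2: ρ₂ = 1.376/6.6 = 0.2085, L₂ = ρ₂/(1-ρ₂) = 0.2085/(1-0.2085) = 0.2634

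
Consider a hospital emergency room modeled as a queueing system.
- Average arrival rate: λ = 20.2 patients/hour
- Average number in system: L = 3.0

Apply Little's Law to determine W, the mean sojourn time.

Little's Law: L = λW, so W = L/λ
W = 3.0/20.2 = 0.1485 hours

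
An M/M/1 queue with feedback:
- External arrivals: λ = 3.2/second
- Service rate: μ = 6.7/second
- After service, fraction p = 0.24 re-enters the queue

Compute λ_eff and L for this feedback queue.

Effective arrival rate: λ_eff = λ/(1-p) = 3.2/(1-0.24) = 3.2/0.76 = 4.21053
ρ = λ_eff/μ = 4.21053/6.7 = 0.628437
L = ρ/(1-ρ) = 0.628437/(1-0.628437) = 1.6913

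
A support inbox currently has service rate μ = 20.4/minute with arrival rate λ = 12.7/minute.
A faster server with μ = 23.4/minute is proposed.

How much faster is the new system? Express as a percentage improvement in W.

System 1: ρ₁ = 12.7/20.4 = 0.6225, W₁ = 1/(20.4-12.7) = 0.12987
System 2: ρ₂ = 12.7/23.4 = 0.5427, W₂ = 1/(23.4-12.7) = 0.093458
Improvement: (W₁-W₂)/W₁ = (0.12987-0.093458)/0.12987 = 28.04%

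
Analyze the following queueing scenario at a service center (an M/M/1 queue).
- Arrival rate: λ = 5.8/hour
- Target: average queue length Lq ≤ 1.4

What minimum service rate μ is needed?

For M/M/1: Lq = λ²/(μ(μ-λ))
Need Lq ≤ 1.4, i.e. μ(μ-λ) ≥ λ²/1.4
μ² - 5.8μ - 33.64/1.4 ≥ 0  →  μ² - 5.8μ - 24.02857 ≥ 0
Quadratic formula (positive root): μ = [λ + √(λ² + 4×24.02857)]/2
Discriminant: 33.64 + 4×24.02857 = 129.7543, √129.7543 = 11.3910
μ ≥ (5.8 + 11.3910)/2 = 8.5955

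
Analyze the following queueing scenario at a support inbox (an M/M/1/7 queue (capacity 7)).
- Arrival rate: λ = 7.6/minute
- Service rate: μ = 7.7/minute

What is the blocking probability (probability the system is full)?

ρ = λ/μ = 7.6/7.7 = 0.98701
P₀ = (1-ρ)/(1-ρ^(K+1)) = (1-0.98701)/(1-0.98701^8) = 0.01299/0.09932 = 0.1308
P_K = P₀×ρ^K = 0.1308 × 0.98701^7 = 0.1308 × 0.9125 = 0.1194
Blocking probability = 11.94%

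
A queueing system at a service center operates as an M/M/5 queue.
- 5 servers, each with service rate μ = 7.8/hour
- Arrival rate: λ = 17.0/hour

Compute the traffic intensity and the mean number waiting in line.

Traffic intensity: ρ = λ/(cμ) = 17.0/(5×7.8) = 0.4359
Since ρ = 0.4359 < 1, system is stable.
Offered load a = λ/μ = cρ = 17.0/7.8 = 2.1795
P₀ = [ Σₙ₌₀^4 aⁿ/n! + a^5/(5!(1-ρ)) ]⁻¹
Σ = a^0/0! + a^1/1! + a^2/2! + a^3/3! + a^4/4! = 1.00000 + 2.17949 + 2.37508 + 1.72549 + 0.940169 = 8.2202
a^5/(5!(1-ρ)) = 49.1781/(120 × 0.5641) = 0.7265
P₀ = 1/(8.2202 + 0.7265) = 0.1118
Lq = P₀·a^5·ρ / (5!(1-ρ)²) = 0.11177 × 49.1781 × 0.43590 / (120 × 0.31821) = 0.06275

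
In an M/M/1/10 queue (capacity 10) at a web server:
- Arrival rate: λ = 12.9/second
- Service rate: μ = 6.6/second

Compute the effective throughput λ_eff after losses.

ρ = λ/μ = 12.9/6.6 = 1.95455
P₀ = (1-ρ)/(1-ρ^(K+1)) = (1-1.95455)/(1-1.95455^11) = -0.9546/-1589.4303 = 0.0006006
P_K = P₀×ρ^K = 0.0006006 × 1.95455^10 = 0.0006006 × 813.7066 = 0.4887
λ_eff = λ(1-P_K) = 12.9 × (1 - 0.48868) = 12.9 × 0.51132 = 6.5960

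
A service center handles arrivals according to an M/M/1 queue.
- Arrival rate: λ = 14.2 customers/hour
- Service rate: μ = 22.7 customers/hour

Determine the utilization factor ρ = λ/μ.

Server utilization: ρ = λ/μ
ρ = 14.2/22.7 = 0.6256
The server is busy 62.56% of the time.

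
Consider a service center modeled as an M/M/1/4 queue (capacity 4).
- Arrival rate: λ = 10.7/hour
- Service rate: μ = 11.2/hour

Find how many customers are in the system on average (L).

ρ = λ/μ = 10.7/11.2 = 0.95536
P₀ = (1-ρ)/(1-ρ^(K+1)) = (1-0.95536)/(1-0.95536^5) = 0.04464/0.2041 = 0.2187
P_K = P₀×ρ^K = 0.2187 × 0.95536^4 = 0.2187 × 0.8330 = 0.1822
L = ρ[1 - (K+1)ρ^K + Kρ^(K+1)] / [(1-ρ)(1-ρ^(K+1))]
L = 0.95536 × (1 - 5×0.83304453 + 4×0.79585742) / ((1 - 0.95536) × (1 - 0.79585742)) = 1.9087 customers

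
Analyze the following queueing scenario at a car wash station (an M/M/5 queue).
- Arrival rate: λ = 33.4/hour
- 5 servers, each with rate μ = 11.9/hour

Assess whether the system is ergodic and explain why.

Stability requires ρ = λ/(cμ) < 1
ρ = 33.4/(5 × 11.9) = 33.4/59.50 = 0.5613
Since 0.5613 < 1, the system is STABLE.
The servers are busy 56.13% of the time.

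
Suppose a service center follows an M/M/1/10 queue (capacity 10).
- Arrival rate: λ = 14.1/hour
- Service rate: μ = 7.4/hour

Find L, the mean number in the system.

ρ = λ/μ = 14.1/7.4 = 1.9054
P₀ = (1-ρ)/(1-ρ^(K+1)) = (1-1.9054)/(1-1.9054^11) = -0.9054/-1200.8431 = 0.0007540
P_K = P₀×ρ^K = 0.0007540 × 1.9054^10 = 0.0007540 × 630.7563 = 0.4756
L = ρ[1 - (K+1)ρ^K + Kρ^(K+1)] / [(1-ρ)(1-ρ^(K+1))]
L = 1.9054 × (1 - 11×630.7563 + 10×1201.8431) / ((1 - 1.9054) × (1 - 1201.8431)) = 8.9047 customers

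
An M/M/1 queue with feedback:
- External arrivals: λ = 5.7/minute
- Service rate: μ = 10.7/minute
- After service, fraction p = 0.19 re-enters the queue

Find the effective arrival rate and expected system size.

Effective arrival rate: λ_eff = λ/(1-p) = 5.7/(1-0.19) = 5.7/0.81 = 7.03704
ρ = λ_eff/μ = 7.03704/10.7 = 0.657667
L = ρ/(1-ρ) = 0.657667/(1-0.657667) = 1.9211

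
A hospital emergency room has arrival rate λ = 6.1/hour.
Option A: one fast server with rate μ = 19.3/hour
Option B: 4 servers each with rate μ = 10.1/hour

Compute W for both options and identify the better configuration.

Option A: single server μ = 19.3 (M/M/1)
  ρ_A = 6.1/19.3 = 0.3161
  W_A = 1/(μ-λ) = 1/(19.3-6.1) = 1/13.20 = 0.07576

Option B: 4 servers μ = 10.1 (M/M/4)
  ρ_B = λ/(cμ) = 6.1/(4×10.1) = 0.1510
  Offered load a = λ/μ = cρ = 6.1/10.1 = 0.6040
  P₀ = [ Σₙ₌₀^3 aⁿ/n! + a^4/(4!(1-ρ)) ]⁻¹
  Σ = a^0/0! + a^1/1! + a^2/2! + a^3/3! = 1.0000 + 0.6040 + 0.1824 + 0.03672 = 1.8231
  a^4/(4!(1-ρ)) = 0.13306/(24 × 0.84901) = 0.006530
  P₀ = 1/(1.8231 + 0.006530) = 0.5466
  Lq = P₀·a^4·ρ / (4!(1-ρ)²) = 0.546570 × 0.133056 × 0.150990 / (24 × 0.720818) = 0.0006347
  Wq_B = Lq/λ = 0.00063473/6.1 = 0.0001041
  W_B = Wq_B + 1/μ = 0.0001041 + 0.09901 = 0.09911

Since W_A = 0.07576 < W_B = 0.09911, Option A (single fast server) has the shorter time in system.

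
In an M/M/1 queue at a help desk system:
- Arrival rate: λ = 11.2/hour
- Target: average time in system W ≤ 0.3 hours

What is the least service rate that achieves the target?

For M/M/1: W = 1/(μ-λ)
Need W ≤ 0.3, so 1/(μ-λ) ≤ 0.3
μ - λ ≥ 1/0.3 = 3.3333
μ ≥ 11.2 + 3.3333 = 14.5333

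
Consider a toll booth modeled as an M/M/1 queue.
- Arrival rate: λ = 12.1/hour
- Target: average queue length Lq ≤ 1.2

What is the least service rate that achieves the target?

For M/M/1: Lq = λ²/(μ(μ-λ))
Need Lq ≤ 1.2, i.e. μ(μ-λ) ≥ λ²/1.2
μ² - 12.1μ - 146.41/1.2 ≥ 0  →  μ² - 12.1μ - 122.00833 ≥ 0
Quadratic formula (positive root): μ = [λ + √(λ² + 4×122.00833)]/2
Discriminant: 146.41 + 4×122.00833 = 634.4433, √634.4433 = 25.1882
μ ≥ (12.1 + 25.1882)/2 = 18.6441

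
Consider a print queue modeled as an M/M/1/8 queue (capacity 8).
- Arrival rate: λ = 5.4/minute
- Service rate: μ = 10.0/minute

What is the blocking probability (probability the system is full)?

ρ = λ/μ = 5.4/10.0 = 0.5400
P₀ = (1-ρ)/(1-ρ^(K+1)) = (1-0.5400)/(1-0.5400^9) = 0.4600/0.9961 = 0.4618
P_K = P₀×ρ^K = 0.4618 × 0.5400^8 = 0.4618 × 0.007230 = 0.003339
Blocking probability = 0.33%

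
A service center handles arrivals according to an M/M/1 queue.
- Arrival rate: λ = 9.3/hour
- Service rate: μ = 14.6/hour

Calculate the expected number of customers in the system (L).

ρ = λ/μ = 9.3/14.6 = 0.6370
For M/M/1: L = λ/(μ-λ)
L = 9.3/(14.6-9.3) = 9.3/5.30
L = 1.7547 customers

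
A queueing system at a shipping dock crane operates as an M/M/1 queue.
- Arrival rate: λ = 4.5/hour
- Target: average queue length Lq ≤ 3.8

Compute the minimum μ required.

For M/M/1: Lq = λ²/(μ(μ-λ))
Need Lq ≤ 3.8, i.e. μ(μ-λ) ≥ λ²/3.8
μ² - 4.5μ - 20.25/3.8 ≥ 0  →  μ² - 4.5μ - 5.32895 ≥ 0
Quadratic formula (positive root): μ = [λ + √(λ² + 4×5.32895)]/2
Discriminant: 20.25 + 4×5.32895 = 41.5658, √41.5658 = 6.4472
μ ≥ (4.5 + 6.4472)/2 = 5.4736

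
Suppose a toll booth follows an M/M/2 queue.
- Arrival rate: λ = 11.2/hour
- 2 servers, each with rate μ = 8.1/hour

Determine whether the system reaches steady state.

Stability requires ρ = λ/(cμ) < 1
ρ = 11.2/(2 × 8.1) = 11.2/16.20 = 0.6914
Since 0.6914 < 1, the system is STABLE.
The servers are busy 69.14% of the time.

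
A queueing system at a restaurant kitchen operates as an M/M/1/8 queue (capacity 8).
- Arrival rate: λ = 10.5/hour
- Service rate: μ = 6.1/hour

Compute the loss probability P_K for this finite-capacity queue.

ρ = λ/μ = 10.5/6.1 = 1.7213
P₀ = (1-ρ)/(1-ρ^(K+1)) = (1-1.7213)/(1-1.7213^9) = -0.7213/-131.6506 = 0.005479
P_K = P₀×ρ^K = 0.005479 × 1.7213^8 = 0.005479 × 77.0642 = 0.4222
Blocking probability = 42.22%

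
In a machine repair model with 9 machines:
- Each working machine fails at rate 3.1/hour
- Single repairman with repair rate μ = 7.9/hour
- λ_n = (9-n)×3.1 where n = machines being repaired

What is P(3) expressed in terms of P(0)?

P(3)/P(0) = ∏_{i=0}^{3-1} λ_i/μ_{i+1}
= (9-0)×3.1/7.9 × (9-1)×3.1/7.9 × (9-2)×3.1/7.9
= 30.4533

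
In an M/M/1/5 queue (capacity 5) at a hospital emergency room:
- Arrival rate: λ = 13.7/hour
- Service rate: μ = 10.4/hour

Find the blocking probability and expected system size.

ρ = λ/μ = 13.7/10.4 = 1.31731
P₀ = (1-ρ)/(1-ρ^(K+1)) = (1-1.31731)/(1-1.31731^6) = -0.3173/-4.2255 = 0.07509
P_K = P₀×ρ^K = 0.07509 × 1.31731^5 = 0.07509 × 3.9668 = 0.2979
Blocking probability P_5 = 0.2979 (29.79%)
L = ρ[1 - (K+1)ρ^K + Kρ^(K+1)] / [(1-ρ)(1-ρ^(K+1))]
L = 1.31731 × (1 - 6×3.966797 + 5×5.225501) / ((1 - 1.31731) × (1 - 5.225501)) = 3.2685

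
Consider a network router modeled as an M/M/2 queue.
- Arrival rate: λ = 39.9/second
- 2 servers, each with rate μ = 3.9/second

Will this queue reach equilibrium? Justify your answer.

Stability requires ρ = λ/(cμ) < 1
ρ = 39.9/(2 × 3.9) = 39.9/7.80 = 5.1154
Since 5.1154 ≥ 1, the system is UNSTABLE.
Need c > λ/μ = 39.9/3.9 = 10.23.
Minimum servers needed: c = 11.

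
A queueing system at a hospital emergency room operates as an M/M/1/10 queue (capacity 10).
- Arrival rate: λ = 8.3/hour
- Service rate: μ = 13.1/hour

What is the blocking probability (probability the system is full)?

ρ = λ/μ = 8.3/13.1 = 0.63359
P₀ = (1-ρ)/(1-ρ^(K+1)) = (1-0.63359)/(1-0.63359^11) = 0.3664/0.9934 = 0.3688
P_K = P₀×ρ^K = 0.36885 × 0.63359^10 = 0.36885 × 0.010425 = 0.003845
Blocking probability = 0.38%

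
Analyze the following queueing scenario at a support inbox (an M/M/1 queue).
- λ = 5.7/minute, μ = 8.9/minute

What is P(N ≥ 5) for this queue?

ρ = λ/μ = 5.7/8.9 = 0.64045
P(N ≥ n) = ρⁿ
P(N ≥ 5) = 0.64045^5
P(N ≥ 5) = 0.1078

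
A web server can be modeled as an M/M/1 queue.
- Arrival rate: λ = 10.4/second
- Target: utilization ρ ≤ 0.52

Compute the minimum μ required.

ρ = λ/μ, so μ = λ/ρ
μ ≥ 10.4/0.52 = 20.0000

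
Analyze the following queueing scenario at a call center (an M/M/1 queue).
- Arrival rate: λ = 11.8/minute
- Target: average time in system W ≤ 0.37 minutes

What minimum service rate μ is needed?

For M/M/1: W = 1/(μ-λ)
Need W ≤ 0.37, so 1/(μ-λ) ≤ 0.37
μ - λ ≥ 1/0.37 = 2.7027
μ ≥ 11.8 + 2.7027 = 14.5027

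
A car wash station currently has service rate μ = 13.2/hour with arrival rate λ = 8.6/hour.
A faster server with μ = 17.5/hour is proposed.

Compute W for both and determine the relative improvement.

System 1: ρ₁ = 8.6/13.2 = 0.6515, W₁ = 1/(13.2-8.6) = 0.21739
System 2: ρ₂ = 8.6/17.5 = 0.4914, W₂ = 1/(17.5-8.6) = 0.11236
Improvement: (W₁-W₂)/W₁ = (0.21739-0.11236)/0.21739 = 48.31%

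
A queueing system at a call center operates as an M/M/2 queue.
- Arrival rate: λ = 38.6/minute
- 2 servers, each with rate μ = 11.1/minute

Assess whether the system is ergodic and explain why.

Stability requires ρ = λ/(cμ) < 1
ρ = 38.6/(2 × 11.1) = 38.6/22.20 = 1.7387
Since 1.7387 ≥ 1, the system is UNSTABLE.
Need c > λ/μ = 38.6/11.1 = 3.48.
Minimum servers needed: c = 4.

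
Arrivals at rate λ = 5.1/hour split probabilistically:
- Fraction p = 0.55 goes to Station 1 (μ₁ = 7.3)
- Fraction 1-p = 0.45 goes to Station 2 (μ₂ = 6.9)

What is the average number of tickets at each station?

Effective rates: λ₁ = 5.1×0.55 = 2.805, λ₂ = 5.1×0.45 = 2.295
Station 1: ρ₁ = 2.805/7.3 = 0.38425, L₁ = ρ₁/(1-ρ₁) = 0.38425/(1-0.38425) = 0.6240
Station 2: ρ₂ = 2.295/6.9 = 0.3326, L₂ = ρ₂/(1-ρ₂) = 0.3326/(1-0.3326) = 0.4984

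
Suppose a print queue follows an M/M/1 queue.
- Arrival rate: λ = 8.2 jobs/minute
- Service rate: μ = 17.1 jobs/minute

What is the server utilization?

Server utilization: ρ = λ/μ
ρ = 8.2/17.1 = 0.4795
The server is busy 47.95% of the time.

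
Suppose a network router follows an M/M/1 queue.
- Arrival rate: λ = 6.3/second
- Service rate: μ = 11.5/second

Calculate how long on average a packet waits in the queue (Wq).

First, compute utilization: ρ = λ/μ = 6.3/11.5 = 0.5478
For M/M/1: Wq = λ/(μ(μ-λ))
Wq = 6.3/(11.5 × (11.5-6.3))
Wq = 6.3/(11.5 × 5.20)
Wq = 0.1054 seconds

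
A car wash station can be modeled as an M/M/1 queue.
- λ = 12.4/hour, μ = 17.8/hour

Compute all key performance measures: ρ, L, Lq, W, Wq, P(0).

Step 1: ρ = λ/μ = 12.4/17.8 = 0.6966
Step 2: L = λ/(μ-λ) = 12.4/5.40 = 2.2963
Step 3: Lq = λ²/(μ(μ-λ)) = 153.76/(17.8×5.40) = 1.5997
Step 4: W = 1/(μ-λ) = 1/5.40 = 0.185185
Step 5: Wq = λ/(μ(μ-λ)) = 12.4/(17.8×5.40) = 0.1290
Step 6: P(0) = 1-ρ = 0.3034
Verify: L = λW = 12.4×0.185185 = 2.2963 ✔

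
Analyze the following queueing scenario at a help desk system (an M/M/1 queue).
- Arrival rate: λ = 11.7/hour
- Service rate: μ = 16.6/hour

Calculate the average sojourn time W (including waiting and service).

First, compute utilization: ρ = λ/μ = 11.7/16.6 = 0.7048
For M/M/1: W = 1/(μ-λ)
W = 1/(16.6-11.7) = 1/4.90
W = 0.2041 hours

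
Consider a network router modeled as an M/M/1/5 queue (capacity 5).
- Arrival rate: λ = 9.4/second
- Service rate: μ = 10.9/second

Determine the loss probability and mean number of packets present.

ρ = λ/μ = 9.4/10.9 = 0.86239
P₀ = (1-ρ)/(1-ρ^(K+1)) = (1-0.86239)/(1-0.86239^6) = 0.1376/0.5886 = 0.2338
P_K = P₀×ρ^K = 0.2338 × 0.86239^5 = 0.2338 × 0.4770 = 0.1115
Blocking probability P_5 = 0.1115 (11.15%)
L = ρ[1 - (K+1)ρ^K + Kρ^(K+1)] / [(1-ρ)(1-ρ^(K+1))]
L = 0.86239 × (1 - 6×0.47700 + 5×0.41136) / ((1 - 0.86239) × (1 - 0.41136)) = 2.0739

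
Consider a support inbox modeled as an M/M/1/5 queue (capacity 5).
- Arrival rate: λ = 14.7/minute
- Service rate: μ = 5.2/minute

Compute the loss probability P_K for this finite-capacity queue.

ρ = λ/μ = 14.7/5.2 = 2.8269
P₀ = (1-ρ)/(1-ρ^(K+1)) = (1-2.8269)/(1-2.8269^6) = -1.8269/-509.3436 = 0.003587
P_K = P₀×ρ^K = 0.0035868 × 2.8269^5 = 0.0035868 × 180.5312 = 0.6475
Blocking probability = 64.75%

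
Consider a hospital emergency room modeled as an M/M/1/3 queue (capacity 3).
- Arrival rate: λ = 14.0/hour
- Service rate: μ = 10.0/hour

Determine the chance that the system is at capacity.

ρ = λ/μ = 14.0/10.0 = 1.4000
P₀ = (1-ρ)/(1-ρ^(K+1)) = (1-1.4000)/(1-1.4000^4) = -0.4000/-2.8416 = 0.1408
P_K = P₀×ρ^K = 0.14077 × 1.4000^3 = 0.14077 × 2.7440 = 0.3863
Blocking probability = 38.63%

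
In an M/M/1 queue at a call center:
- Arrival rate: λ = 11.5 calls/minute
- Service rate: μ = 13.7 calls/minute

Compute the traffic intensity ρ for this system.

Server utilization: ρ = λ/μ
ρ = 11.5/13.7 = 0.8394
The server is busy 83.94% of the time.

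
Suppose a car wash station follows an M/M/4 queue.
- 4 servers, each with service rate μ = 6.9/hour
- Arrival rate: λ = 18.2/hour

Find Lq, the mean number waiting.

Traffic intensity: ρ = λ/(cμ) = 18.2/(4×6.9) = 0.6594
Since ρ = 0.6594 < 1, system is stable.
Offered load a = λ/μ = cρ = 18.2/6.9 = 2.6377
P₀ = [ Σₙ₌₀^3 aⁿ/n! + a^4/(4!(1-ρ)) ]⁻¹
Σ = a^0/0! + a^1/1! + a^2/2! + a^3/3! = 1.00000 + 2.63768 + 3.47868 + 3.05855 = 10.1749
a^4/(4!(1-ρ)) = 48.4049/(24 × 0.34058) = 5.9219
P₀ = 1/(10.1749 + 5.9219) = 0.06212
Lq = P₀·a^4·ρ / (4!(1-ρ)²) = 0.062124 × 48.4049 × 0.65942 / (24 × 0.11599) = 0.7123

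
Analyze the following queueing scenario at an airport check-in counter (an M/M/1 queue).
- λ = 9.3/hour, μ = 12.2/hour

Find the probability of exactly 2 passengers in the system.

ρ = λ/μ = 9.3/12.2 = 0.7623
P(n) = (1-ρ)ρⁿ
P(2) = (1-0.7623) × 0.7623^2
P(2) = 0.2377 × 0.5811
P(2) = 0.1381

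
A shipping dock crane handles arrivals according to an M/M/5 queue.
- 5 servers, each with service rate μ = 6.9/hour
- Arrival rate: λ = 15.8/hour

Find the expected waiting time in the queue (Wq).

Traffic intensity: ρ = λ/(cμ) = 15.8/(5×6.9) = 0.4580
Since ρ = 0.4580 < 1, system is stable.
Offered load a = λ/μ = cρ = 15.8/6.9 = 2.2899
P₀ = [ Σₙ₌₀^4 aⁿ/n! + a^5/(5!(1-ρ)) ]⁻¹
Σ = a^0/0! + a^1/1! + a^2/2! + a^3/3! + a^4/4! = 1.0000 + 2.2899 + 2.6217 + 2.0011 + 1.1456 = 9.0583
a^5/(5!(1-ρ)) = 62.9564/(120 × 0.54203) = 0.9679
P₀ = 1/(9.0583 + 0.9679) = 0.09974
Lq = P₀·a^5·ρ / (5!(1-ρ)²) = 0.09974 × 62.9564 × 0.4580 / (120 × 0.2938) = 0.08157
Wq = Lq/λ = 0.081567/15.8 = 0.005162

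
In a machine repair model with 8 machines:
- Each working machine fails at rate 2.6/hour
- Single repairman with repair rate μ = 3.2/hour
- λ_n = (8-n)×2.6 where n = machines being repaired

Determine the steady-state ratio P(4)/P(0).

P(4)/P(0) = ∏_{i=0}^{4-1} λ_i/μ_{i+1}
= (8-0)×2.6/3.2 × (8-1)×2.6/3.2 × (8-2)×2.6/3.2 × (8-3)×2.6/3.2
= 732.1545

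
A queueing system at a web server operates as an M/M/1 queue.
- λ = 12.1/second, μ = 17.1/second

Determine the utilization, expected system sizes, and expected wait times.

Step 1: ρ = λ/μ = 12.1/17.1 = 0.7076
Step 2: L = λ/(μ-λ) = 12.1/5.00 = 2.4200
Step 3: Lq = λ²/(μ(μ-λ)) = 146.41/(17.1×5.00) = 1.7124
Step 4: W = 1/(μ-λ) = 1/5.00 = 0.2000
Step 5: Wq = λ/(μ(μ-λ)) = 12.1/(17.1×5.00) = 0.1415
Step 6: P(0) = 1-ρ = 0.2924
Verify: L = λW = 12.1×0.2000 = 2.4200 ✔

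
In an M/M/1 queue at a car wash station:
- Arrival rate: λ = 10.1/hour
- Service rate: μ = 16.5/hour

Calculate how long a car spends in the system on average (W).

First, compute utilization: ρ = λ/μ = 10.1/16.5 = 0.6121
For M/M/1: W = 1/(μ-λ)
W = 1/(16.5-10.1) = 1/6.40
W = 0.1562 hours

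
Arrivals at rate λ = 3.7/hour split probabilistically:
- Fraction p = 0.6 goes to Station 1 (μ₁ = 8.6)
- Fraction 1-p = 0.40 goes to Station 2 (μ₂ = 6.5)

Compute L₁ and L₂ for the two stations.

Effective rates: λ₁ = 3.7×0.6 = 2.22, λ₂ = 3.7×0.40 = 1.48
Station 1: ρ₁ = 2.22/8.6 = 0.25814, L₁ = ρ₁/(1-ρ₁) = 0.25814/(1-0.25814) = 0.3480
Station 2: ρ₂ = 1.48/6.5 = 0.2277, L₂ = ρ₂/(1-ρ₂) = 0.2277/(1-0.2277) = 0.2948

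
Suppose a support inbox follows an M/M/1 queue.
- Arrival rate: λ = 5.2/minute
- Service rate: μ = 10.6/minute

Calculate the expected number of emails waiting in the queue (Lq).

ρ = λ/μ = 5.2/10.6 = 0.4906
For M/M/1: Lq = λ²/(μ(μ-λ))
Lq = 27.04/(10.6 × 5.40)
Lq = 0.4724 emails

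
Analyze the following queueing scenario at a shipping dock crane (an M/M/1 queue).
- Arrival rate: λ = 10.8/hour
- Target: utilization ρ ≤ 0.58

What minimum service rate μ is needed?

ρ = λ/μ, so μ = λ/ρ
μ ≥ 10.8/0.58 = 18.6207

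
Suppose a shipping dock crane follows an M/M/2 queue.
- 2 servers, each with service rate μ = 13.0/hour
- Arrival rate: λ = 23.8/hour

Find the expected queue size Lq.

Traffic intensity: ρ = λ/(cμ) = 23.8/(2×13.0) = 0.9154
Since ρ = 0.9154 < 1, system is stable.
Offered load a = λ/μ = cρ = 23.8/13.0 = 1.8308
P₀ = [ Σₙ₌₀^1 aⁿ/n! + a^2/(2!(1-ρ)) ]⁻¹
Σ = a^0/0! + a^1/1! = 1.0000 + 1.8308 = 2.8308
a^2/(2!(1-ρ)) = 3.3517/(2 × 0.084615) = 19.8056
P₀ = 1/(2.8308 + 19.8056) = 0.04418
Lq = P₀·a^2·ρ / (2!(1-ρ)²) = 0.0441767 × 3.35172 × 0.915385 / (2 × 0.00715976) = 9.4653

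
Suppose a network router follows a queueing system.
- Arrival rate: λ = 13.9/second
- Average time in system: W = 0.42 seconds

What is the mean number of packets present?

Little's Law: L = λW
L = 13.9 × 0.42 = 5.8380 packets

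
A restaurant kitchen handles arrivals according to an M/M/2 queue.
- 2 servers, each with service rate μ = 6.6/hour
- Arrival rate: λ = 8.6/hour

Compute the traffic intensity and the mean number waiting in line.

Traffic intensity: ρ = λ/(cμ) = 8.6/(2×6.6) = 0.6515
Since ρ = 0.6515 < 1, system is stable.
Offered load a = λ/μ = cρ = 8.6/6.6 = 1.3030
P₀ = [ Σₙ₌₀^1 aⁿ/n! + a^2/(2!(1-ρ)) ]⁻¹
Σ = a^0/0! + a^1/1! = 1.0000 + 1.3030 = 2.3030
a^2/(2!(1-ρ)) = 1.69789/(2 × 0.348485) = 2.4361
P₀ = 1/(2.3030 + 2.4361) = 0.2110
Lq = P₀·a^2·ρ / (2!(1-ρ)²) = 0.211009 × 1.69789 × 0.651515 / (2 × 0.121442) = 0.9610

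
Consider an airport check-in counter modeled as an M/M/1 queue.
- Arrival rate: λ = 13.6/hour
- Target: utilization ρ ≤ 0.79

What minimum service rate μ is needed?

ρ = λ/μ, so μ = λ/ρ
μ ≥ 13.6/0.79 = 17.2152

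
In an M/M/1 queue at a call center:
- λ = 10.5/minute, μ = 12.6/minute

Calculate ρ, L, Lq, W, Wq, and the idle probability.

Step 1: ρ = λ/μ = 10.5/12.6 = 0.8333
Step 2: L = λ/(μ-λ) = 10.5/2.10 = 5.0000
Step 3: Lq = λ²/(μ(μ-λ)) = 110.25/(12.6×2.10) = 4.1667
Step 4: W = 1/(μ-λ) = 1/2.10 = 0.47619
Step 5: Wq = λ/(μ(μ-λ)) = 10.5/(12.6×2.10) = 0.3968
Step 6: P(0) = 1-ρ = 0.1667
Verify: L = λW = 10.5×0.47619 = 5.0000 ✔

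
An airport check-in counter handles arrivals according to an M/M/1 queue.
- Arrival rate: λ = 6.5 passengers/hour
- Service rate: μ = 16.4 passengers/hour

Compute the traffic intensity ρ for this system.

Server utilization: ρ = λ/μ
ρ = 6.5/16.4 = 0.3963
The server is busy 39.63% of the time.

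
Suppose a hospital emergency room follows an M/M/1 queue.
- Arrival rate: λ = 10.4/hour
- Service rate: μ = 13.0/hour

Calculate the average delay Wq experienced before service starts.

First, compute utilization: ρ = λ/μ = 10.4/13.0 = 0.8000
For M/M/1: Wq = λ/(μ(μ-λ))
Wq = 10.4/(13.0 × (13.0-10.4))
Wq = 10.4/(13.0 × 2.60)
Wq = 0.3077 hours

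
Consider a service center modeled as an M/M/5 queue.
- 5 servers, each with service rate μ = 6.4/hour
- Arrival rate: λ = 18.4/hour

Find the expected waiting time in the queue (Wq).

Traffic intensity: ρ = λ/(cμ) = 18.4/(5×6.4) = 0.5750
Since ρ = 0.5750 < 1, system is stable.
Offered load a = λ/μ = cρ = 18.4/6.4 = 2.8750
P₀ = [ Σₙ₌₀^4 aⁿ/n! + a^5/(5!(1-ρ)) ]⁻¹
Σ = a^0/0! + a^1/1! + a^2/2! + a^3/3! + a^4/4! = 1.0000 + 2.8750 + 4.1328 + 3.9606 + 2.8467 = 14.8151
a^5/(5!(1-ρ)) = 196.4216/(120 × 0.4250) = 3.8514
P₀ = 1/(14.8151 + 3.8514) = 0.05357
Lq = P₀·a^5·ρ / (5!(1-ρ)²) = 0.053572 × 196.4216 × 0.57500 / (120 × 0.18063) = 0.2791
Wq = Lq/λ = 0.2791/18.4 = 0.01517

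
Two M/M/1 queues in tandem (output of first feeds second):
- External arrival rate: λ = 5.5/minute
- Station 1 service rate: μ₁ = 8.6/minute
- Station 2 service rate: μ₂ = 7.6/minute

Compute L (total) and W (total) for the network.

By Jackson's theorem, each station behaves as independent M/M/1.
Station 1: ρ₁ = 5.5/8.6 = 0.6395, L₁ = ρ₁/(1-ρ₁) = λ/(μ₁-λ) = 5.5/3.10 = 1.7742
Station 2: ρ₂ = 5.5/7.6 = 0.7237, L₂ = ρ₂/(1-ρ₂) = λ/(μ₂-λ) = 5.5/2.10 = 2.6190
Total: L = L₁ + L₂ = 1.7742 + 2.6190 = 4.3932
W = L/λ = 4.3932/5.5 = 0.7988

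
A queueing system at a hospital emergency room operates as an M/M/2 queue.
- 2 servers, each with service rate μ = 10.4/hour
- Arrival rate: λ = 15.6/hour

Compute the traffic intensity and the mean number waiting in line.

Traffic intensity: ρ = λ/(cμ) = 15.6/(2×10.4) = 0.7500
Since ρ = 0.7500 < 1, system is stable.
Offered load a = λ/μ = cρ = 15.6/10.4 = 1.5000
P₀ = [ Σₙ₌₀^1 aⁿ/n! + a^2/(2!(1-ρ)) ]⁻¹
Σ = a^0/0! + a^1/1! = 1.0000 + 1.5000 = 2.5000
a^2/(2!(1-ρ)) = 2.2500/(2 × 0.2500) = 4.5000
P₀ = 1/(2.5000 + 4.5000) = 0.1429
Lq = P₀·a^2·ρ / (2!(1-ρ)²) = 0.14286 × 2.2500 × 0.75000 / (2 × 0.062500) = 1.9286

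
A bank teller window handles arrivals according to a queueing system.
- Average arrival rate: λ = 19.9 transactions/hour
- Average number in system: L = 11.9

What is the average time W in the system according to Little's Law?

Little's Law: L = λW, so W = L/λ
W = 11.9/19.9 = 0.5980 hours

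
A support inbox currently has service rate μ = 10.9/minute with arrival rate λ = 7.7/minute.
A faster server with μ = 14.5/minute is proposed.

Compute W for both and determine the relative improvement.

System 1: ρ₁ = 7.7/10.9 = 0.7064, W₁ = 1/(10.9-7.7) = 0.31250
System 2: ρ₂ = 7.7/14.5 = 0.5310, W₂ = 1/(14.5-7.7) = 0.14706
Improvement: (W₁-W₂)/W₁ = (0.31250-0.14706)/0.31250 = 52.94%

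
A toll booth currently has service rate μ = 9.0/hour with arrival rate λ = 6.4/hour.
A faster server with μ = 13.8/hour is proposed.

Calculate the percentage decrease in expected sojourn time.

System 1: ρ₁ = 6.4/9.0 = 0.7111, W₁ = 1/(9.0-6.4) = 0.38462
System 2: ρ₂ = 6.4/13.8 = 0.4638, W₂ = 1/(13.8-6.4) = 0.13514
Improvement: (W₁-W₂)/W₁ = (0.38462-0.13514)/0.38462 = 64.86%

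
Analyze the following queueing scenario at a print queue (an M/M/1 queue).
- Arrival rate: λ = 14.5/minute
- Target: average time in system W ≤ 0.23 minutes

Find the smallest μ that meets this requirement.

For M/M/1: W = 1/(μ-λ)
Need W ≤ 0.23, so 1/(μ-λ) ≤ 0.23
μ - λ ≥ 1/0.23 = 4.3478
μ ≥ 14.5 + 4.3478 = 18.8478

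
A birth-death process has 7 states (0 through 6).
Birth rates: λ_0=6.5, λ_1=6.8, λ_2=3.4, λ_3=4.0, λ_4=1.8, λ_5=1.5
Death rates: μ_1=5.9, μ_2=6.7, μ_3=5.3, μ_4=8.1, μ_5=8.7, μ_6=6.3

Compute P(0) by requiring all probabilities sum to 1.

Ratios P(n)/P(0) = (λ₀···λₙ₋₁)/(μ₁···μₙ):
P(1)/P(0) = (6.5)/(5.9) = 1.1017
P(2)/P(0) = (6.5×6.8)/(5.9×6.7) = 1.1181
P(3)/P(0) = (6.5×6.8×3.4)/(5.9×6.7×5.3) = 0.71730
P(4)/P(0) = (6.5×6.8×3.4×4.0)/(5.9×6.7×5.3×8.1) = 0.35422
P(5)/P(0) = (6.5×6.8×3.4×4.0×1.8)/(5.9×6.7×5.3×8.1×8.7) = 0.073287
P(6)/P(0) = (6.5×6.8×3.4×4.0×1.8×1.5)/(5.9×6.7×5.3×8.1×8.7×6.3) = 0.017449

Normalization: ∑ P(n) = 1
P(0) × (1.0000 + 1.1017 + 1.1181 + 0.71730 + 0.35422 + 0.073287 + 0.017449) = 1
P(0) × 4.3821 = 1
P(0) = 1/4.3821 = 0.2282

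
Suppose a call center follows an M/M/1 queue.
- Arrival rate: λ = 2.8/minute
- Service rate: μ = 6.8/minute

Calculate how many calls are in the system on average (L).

ρ = λ/μ = 2.8/6.8 = 0.4118
For M/M/1: L = λ/(μ-λ)
L = 2.8/(6.8-2.8) = 2.8/4.00
L = 0.7000 calls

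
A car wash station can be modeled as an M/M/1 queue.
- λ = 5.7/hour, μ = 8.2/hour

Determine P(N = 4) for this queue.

ρ = λ/μ = 5.7/8.2 = 0.6951
P(n) = (1-ρ)ρⁿ
P(4) = (1-0.6951) × 0.6951^4
P(4) = 0.30490 × 0.23345
P(4) = 0.07118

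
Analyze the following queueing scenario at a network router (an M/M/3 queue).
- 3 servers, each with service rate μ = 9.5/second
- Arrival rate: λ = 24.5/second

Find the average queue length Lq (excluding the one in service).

Traffic intensity: ρ = λ/(cμ) = 24.5/(3×9.5) = 0.8596
Since ρ = 0.8596 < 1, system is stable.
Offered load a = λ/μ = cρ = 24.5/9.5 = 2.5789
P₀ = [ Σₙ₌₀^2 aⁿ/n! + a^3/(3!(1-ρ)) ]⁻¹
Σ = a^0/0! + a^1/1! + a^2/2! = 1.0000 + 2.5789 + 3.3255 = 6.9044
a^3/(3!(1-ρ)) = 17.1525/(6 × 0.140351) = 20.3686
P₀ = 1/(6.9044 + 20.3686) = 0.03667
Lq = P₀·a^3·ρ / (3!(1-ρ)²) = 0.0366663 × 17.1525 × 0.859649 / (6 × 0.0196984) = 4.5744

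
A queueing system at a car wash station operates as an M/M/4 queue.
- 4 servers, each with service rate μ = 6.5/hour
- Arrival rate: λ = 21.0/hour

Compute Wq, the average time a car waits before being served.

Traffic intensity: ρ = λ/(cμ) = 21.0/(4×6.5) = 0.8077
Since ρ = 0.8077 < 1, system is stable.
Offered load a = λ/μ = cρ = 21.0/6.5 = 3.2308
P₀ = [ Σₙ₌₀^3 aⁿ/n! + a^4/(4!(1-ρ)) ]⁻¹
Σ = a^0/0! + a^1/1! + a^2/2! + a^3/3! = 1.0000 + 3.2308 + 5.2189 + 5.6204 = 15.0701
a^4/(4!(1-ρ)) = 108.9491/(24 × 0.192308) = 23.6056
P₀ = 1/(15.0701 + 23.6056) = 0.02586
Lq = P₀·a^4·ρ / (4!(1-ρ)²) = 0.025856 × 108.9491 × 0.80769 / (24 × 0.036982) = 2.5635
Wq = Lq/λ = 2.5635/21.0 = 0.1221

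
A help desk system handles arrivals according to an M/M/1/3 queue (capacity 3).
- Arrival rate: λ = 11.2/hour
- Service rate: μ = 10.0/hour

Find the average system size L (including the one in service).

ρ = λ/μ = 11.2/10.0 = 1.1200
P₀ = (1-ρ)/(1-ρ^(K+1)) = (1-1.1200)/(1-1.1200^4) = -0.1200/-0.5735 = 0.2092
P_K = P₀×ρ^K = 0.209234 × 1.1200^3 = 0.209234 × 1.40493 = 0.2940
L = ρ[1 - (K+1)ρ^K + Kρ^(K+1)] / [(1-ρ)(1-ρ^(K+1))]
L = 1.1200 × (1 - 4×1.404928 + 3×1.573519) / ((1 - 1.1200) × (1 - 1.573519)) = 1.6411 tickets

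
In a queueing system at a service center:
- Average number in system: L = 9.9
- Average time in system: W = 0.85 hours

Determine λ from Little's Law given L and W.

Little's Law: L = λW, so λ = L/W
λ = 9.9/0.85 = 11.6471 customers/hour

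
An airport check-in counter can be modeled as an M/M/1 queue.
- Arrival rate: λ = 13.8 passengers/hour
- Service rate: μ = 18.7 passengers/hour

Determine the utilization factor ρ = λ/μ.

Server utilization: ρ = λ/μ
ρ = 13.8/18.7 = 0.7380
The server is busy 73.80% of the time.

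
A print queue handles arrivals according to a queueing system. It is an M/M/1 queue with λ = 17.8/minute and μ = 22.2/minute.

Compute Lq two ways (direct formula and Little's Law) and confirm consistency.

Method 1 (direct): Lq = λ²/(μ(μ-λ)) = 316.84/(22.2 × 4.40) = 3.2437

Method 2 (Little's Law):
W = 1/(μ-λ) = 1/4.40 = 0.227273
Wq = W - 1/μ = 0.227273 - 0.0450450 = 0.18223
Lq = λWq = 17.8 × 0.18223 = 3.2437 ✔ (matches Method 1)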